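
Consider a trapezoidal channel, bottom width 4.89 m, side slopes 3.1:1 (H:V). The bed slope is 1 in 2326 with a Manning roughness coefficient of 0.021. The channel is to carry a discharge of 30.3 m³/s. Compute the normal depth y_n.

y_n = 2.18 m

Manning's equation rearranged: A R^(2/3) = nQ / (1·√S) = 0.021 × 30.3 / (√0.0004299) = 30.69.
Trying y = 2.52 m: A R^(2/3) = 41.99 — too large.
Trying y = 1.8 m: A R^(2/3) = 20.5 — too small.
Trying y = 2.18 m: A R^(2/3) = 30.71 — close enough.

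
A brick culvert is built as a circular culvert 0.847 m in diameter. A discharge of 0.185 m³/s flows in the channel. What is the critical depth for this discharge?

At critical depth, Q² T / (g A³) = 1, i.e. A³/T = Q²/g = 0.185²/9.81 = 0.003489.
At y = 0.309 m: A³/T = 0.007883 — too large.
At y = 0.195 m: A³/T = 0.001321 — too small.
At y = 0.25 m: A³/T = 0.003475 — ≈ 0.003489.

y_c = 0.25 m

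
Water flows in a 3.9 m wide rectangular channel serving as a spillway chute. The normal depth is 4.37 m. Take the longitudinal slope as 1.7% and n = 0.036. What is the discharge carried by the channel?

Q = 75.3 m³/s

Flow area A = b·y = 3.9 × 4.37 = 17.04 m². Wetted perimeter P = b + 2y = 3.9 + 2×4.37 = 12.64 m.
Hydraulic radius R = A/P = 17.04/12.64 = 1.348 m.
Manning's equation: Q = (1/n) A R^(2/3) S^(1/2) = (1/0.036) × 17.04 × 1.348^(2/3) × 0.017^(1/2) = 75.3 m³/s.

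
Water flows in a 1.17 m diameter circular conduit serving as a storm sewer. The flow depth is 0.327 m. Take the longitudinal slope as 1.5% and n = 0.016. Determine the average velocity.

For a circular section of diameter D = 1.17 m at depth y = 0.327 m, the central angle is θ = 2 arccos(1 − 2y/D) = 2.228 rad. Then A = (D²/8)(θ − sin θ) = 0.2458 m² and P = Dθ/2 = 1.303 m.
Hydraulic radius R = A/P = 0.2458/1.303 = 0.1886 m.
From Manning's equation, V = (1/n) R^(2/3) S^(1/2) = (1/0.016) × 0.1886^(2/3) × 0.015^(1/2) = 2.52 m/s.

V = 2.52 m/s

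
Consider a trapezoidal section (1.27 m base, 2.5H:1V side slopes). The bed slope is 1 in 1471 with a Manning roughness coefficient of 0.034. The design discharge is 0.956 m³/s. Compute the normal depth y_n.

y_n = 0.717 m

Manning's equation rearranged: A R^(2/3) = nQ / (1·√S) = 0.034 × 0.956 / (√0.0006798) = 1.247.
Try y = 0.833 m: A R^(2/3) = 1.724 — too large.
Try y = 0.638 m: A R^(2/3) = 0.9731 — too small.
Try y = 0.717 m: A R^(2/3) = 1.247 — close enough.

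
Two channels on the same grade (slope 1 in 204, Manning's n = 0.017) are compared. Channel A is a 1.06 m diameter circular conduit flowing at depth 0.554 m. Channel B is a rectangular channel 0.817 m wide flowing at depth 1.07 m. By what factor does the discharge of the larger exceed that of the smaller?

Channel A: For a circular section of diameter D = 1.06 m at depth y = 0.554 m, the central angle is θ = 2 arccos(1 − 2y/D) = 3.232 rad. Then A = (D²/8)(θ − sin θ) = 0.4667 m² and P = Dθ/2 = 1.713 m. Hydraulic radius R = A/P = 0.4667/1.713 = 0.2724 m. Q_A = (1/0.017)·0.4667·0.2724^(2/3)·√0.004902 = 0.8077 m³/s.
Channel B: Flow area A = b·y = 0.817 × 1.07 = 0.8742 m². Wetted perimeter P = b + 2y = 0.817 + 2×1.07 = 2.957 m. Hydraulic radius R = A/P = 0.8742/2.957 = 0.2956 m. Q_B = (1/0.017)·0.8742·0.2956^(2/3)·√0.004902 = 1.598 m³/s.
The larger discharge is 1.598 m³/s and the smaller is 0.8077 m³/s; the ratio is 1.98.

1.98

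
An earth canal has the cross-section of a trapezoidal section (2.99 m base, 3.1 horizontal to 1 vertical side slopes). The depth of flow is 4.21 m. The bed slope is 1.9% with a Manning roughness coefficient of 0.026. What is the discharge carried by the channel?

With bottom width b = 2.99 m and side slope z = 3.1: A = (b + zy)y = (2.99 + 3.1×4.21)×4.21 = 67.53 m²; P = b + 2y√(1+z²) = 2.99 + 2×4.21×3.257 = 30.42 m.
Hydraulic radius R = A/P = 67.53/30.42 = 2.22 m.
Manning's equation: Q = (1/n) A R^(2/3) S^(1/2) = (1/0.026) × 67.53 × 2.22^(2/3) × 0.019^(1/2) = 609 m³/s.

Q = 609 m³/s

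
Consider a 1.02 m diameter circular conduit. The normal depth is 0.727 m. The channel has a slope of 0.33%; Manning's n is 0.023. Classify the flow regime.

subcritical

For a circular section of diameter D = 1.02 m at depth y = 0.727 m, the central angle is θ = 2 arccos(1 − 2y/D) = 4.021 rad. Then A = (D²/8)(θ − sin θ) = 0.623 m² and P = Dθ/2 = 2.051 m.
Hydraulic radius R = A/P = 0.623/2.051 = 0.3038 m.
V = (1/n) R^(2/3) √S = (1/0.023) × 0.3038^(2/3) × √0.0033 = 1.129 m/s. Hydraulic depth D_h = A/T = 0.623/0.9231 = 0.675 m.
Froude number Fr = V/√(g·D_h) = 1.129/√(9.81×0.675) = 0.439, which is less than 1, so the flow is subcritical.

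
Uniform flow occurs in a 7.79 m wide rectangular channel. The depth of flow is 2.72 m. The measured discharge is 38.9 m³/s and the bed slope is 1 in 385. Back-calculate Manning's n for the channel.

Flow area A = b·y = 7.79 × 2.72 = 21.19 m². Wetted perimeter P = b + 2y = 7.79 + 2×2.72 = 13.23 m.
Hydraulic radius R = A/P = 21.19/13.23 = 1.602 m.
Rearranging Manning's equation: n = (1/Q) A R^(2/3) S^(1/2) = (1/38.9) × 21.19 × 1.602^(2/3) × √0.002597 = 0.038.

n = 0.038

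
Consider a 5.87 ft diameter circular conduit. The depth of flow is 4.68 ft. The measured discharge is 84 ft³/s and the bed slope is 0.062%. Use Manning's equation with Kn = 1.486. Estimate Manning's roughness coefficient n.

For a circular section of diameter D = 5.87 ft at depth y = 4.68 ft, the central angle is θ = 2 arccos(1 − 2y/D) = 4.415 rad. Then A = (D²/8)(θ − sin θ) = 23.13 ft² and P = Dθ/2 = 12.96 ft.
Hydraulic radius R = A/P = 23.13/12.96 = 1.785 ft.
Rearranging Manning's equation: n = (1.486/Q) A R^(2/3) S^(1/2) = (1.486/84) × 23.13 × 1.785^(2/3) × √0.00062 = 0.015.

n = 0.015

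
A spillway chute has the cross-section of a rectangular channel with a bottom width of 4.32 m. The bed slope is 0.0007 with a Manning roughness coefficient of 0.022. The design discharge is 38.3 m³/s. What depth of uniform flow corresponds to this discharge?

Manning's equation rearranged: A R^(2/3) = nQ / (1·√S) = 0.022 × 38.3 / (√0.0007) = 31.85.
Trying y = 6.54 m: A R^(2/3) = 39.03 — over.
Trying y = 4.84 m: A R^(2/3) = 27.32 — short.
Trying y = 5.5 m: A R^(2/3) = 31.84 — ≈ 31.85.

y_n = 5.5 m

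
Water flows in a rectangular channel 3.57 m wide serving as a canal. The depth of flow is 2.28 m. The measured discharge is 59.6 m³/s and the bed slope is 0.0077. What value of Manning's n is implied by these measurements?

Flow area A = b·y = 3.57 × 2.28 = 8.14 m². Wetted perimeter P = b + 2y = 3.57 + 2×2.28 = 8.13 m.
Hydraulic radius R = A/P = 8.14/8.13 = 1.001 m.
Rearranging Manning's equation: n = (1/Q) A R^(2/3) S^(1/2) = (1/59.6) × 8.14 × 1.001^(2/3) × √0.0077 = 0.012.

n = 0.012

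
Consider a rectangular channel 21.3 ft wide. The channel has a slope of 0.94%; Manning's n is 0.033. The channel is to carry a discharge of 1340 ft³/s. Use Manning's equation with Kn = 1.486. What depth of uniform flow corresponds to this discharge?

Manning's equation rearranged: A R^(2/3) = nQ / (1.486·√S) = 0.033 × 1340 / (1.486 × √0.0094) = 306.9.
Try y = 4.14 ft: A R^(2/3) = 182.7 — low.
Try y = 7.43 ft: A R^(2/3) = 423.4 — high.
Try y = 5.91 ft: A R^(2/3) = 306.6 — close enough.

y_n = 5.91 ft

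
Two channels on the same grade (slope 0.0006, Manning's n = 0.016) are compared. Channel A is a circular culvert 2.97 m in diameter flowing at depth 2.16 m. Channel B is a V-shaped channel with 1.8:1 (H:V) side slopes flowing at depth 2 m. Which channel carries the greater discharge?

channel B

Channel A: For a circular section of diameter D = 2.97 m at depth y = 2.16 m, the central angle is θ = 2 arccos(1 − 2y/D) = 4.085 rad. Then A = (D²/8)(θ − sin θ) = 5.397 m² and P = Dθ/2 = 6.067 m. Hydraulic radius R = A/P = 5.397/6.067 = 0.8897 m. Q_A = (1/0.016)·5.397·0.8897^(2/3)·√0.0006 = 7.643 m³/s.
Channel B: For a triangular section with side slope z = 1.8: A = zy² = 1.8×2² = 7.2 m²; P = 2y√(1+z²) = 2×2×2.059 = 8.237 m. Hydraulic radius R = A/P = 7.2/8.237 = 0.8742 m. Q_B = (1/0.016)·7.2·0.8742^(2/3)·√0.0006 = 10.08 m³/s.
Q_A = 7.643 m³/s vs Q_B = 10.08 m³/s, so channel B carries more.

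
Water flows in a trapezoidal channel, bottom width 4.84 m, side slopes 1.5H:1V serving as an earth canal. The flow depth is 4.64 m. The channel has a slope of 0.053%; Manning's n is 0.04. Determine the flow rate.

With bottom width b = 4.84 m and side slope z = 1.5: A = (b + zy)y = (4.84 + 1.5×4.64)×4.64 = 54.75 m²; P = b + 2y√(1+z²) = 4.84 + 2×4.64×1.803 = 21.57 m.
Hydraulic radius R = A/P = 54.75/21.57 = 2.538 m.
Manning's equation: Q = (1/n) A R^(2/3) S^(1/2) = (1/0.04) × 54.75 × 2.538^(2/3) × 0.00053^(1/2) = 58.6 m³/s.

Q = 58.6 m³/s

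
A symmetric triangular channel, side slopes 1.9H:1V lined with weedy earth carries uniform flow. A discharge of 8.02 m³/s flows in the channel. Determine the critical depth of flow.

y_c = 1.29 m

At critical depth, Q² T / (g A³) = 1, i.e. A³/T = Q²/g = 8.02²/9.81 = 6.557.
Trying y = 0.916 m: A³/T = 1.164 — short.
Trying y = 1.64 m: A³/T = 21.41 — over.
Trying y = 1.29 m: A³/T = 6.448 — ≈ 6.557.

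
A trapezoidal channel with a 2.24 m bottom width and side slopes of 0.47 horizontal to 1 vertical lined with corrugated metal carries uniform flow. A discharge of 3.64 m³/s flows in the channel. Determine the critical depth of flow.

At critical depth, Q² T / (g A³) = 1, i.e. A³/T = Q²/g = 3.64²/9.81 = 1.351.
Try y = 0.503 m: A³/T = 0.7124 — too small.
Try y = 0.689 m: A³/T = 1.909 — too large.
Try y = 0.617 m: A³/T = 1.349 — matches.

y_c = 0.617 m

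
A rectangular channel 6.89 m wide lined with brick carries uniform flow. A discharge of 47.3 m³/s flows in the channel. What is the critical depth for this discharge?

For a rectangular channel, critical depth y_c = (q²/g)^(1/3) where q = Q/b = 47.3/6.89 = 6.865 m²/s.
So y_c = (6.865²/9.81)^(1/3) = 1.69 m.

y_c = 1.69 m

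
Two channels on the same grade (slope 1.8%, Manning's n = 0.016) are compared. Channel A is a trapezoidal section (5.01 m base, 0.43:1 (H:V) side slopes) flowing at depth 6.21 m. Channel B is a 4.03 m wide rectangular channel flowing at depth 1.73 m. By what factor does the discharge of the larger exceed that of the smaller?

13.5

Channel A: With bottom width b = 5.01 m and side slope z = 0.43: A = (b + zy)y = (5.01 + 0.43×6.21)×6.21 = 47.69 m²; P = b + 2y√(1+z²) = 5.01 + 2×6.21×1.089 = 18.53 m. Hydraulic radius R = A/P = 47.69/18.53 = 2.574 m. Q_A = (1/0.016)·47.69·2.574^(2/3)·√0.018 = 751.1 m³/s.
Channel B: Flow area A = b·y = 4.03 × 1.73 = 6.972 m². Wetted perimeter P = b + 2y = 4.03 + 2×1.73 = 7.49 m. Hydraulic radius R = A/P = 6.972/7.49 = 0.9308 m. Q_B = (1/0.016)·6.972·0.9308^(2/3)·√0.018 = 55.73 m³/s.
The larger discharge is 751.1 m³/s and the smaller is 55.73 m³/s; the ratio is 13.5.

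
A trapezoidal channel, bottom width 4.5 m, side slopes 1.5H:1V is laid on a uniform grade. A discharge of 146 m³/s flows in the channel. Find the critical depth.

y_c = 3.33 m

At critical depth, Q² T / (g A³) = 1, i.e. A³/T = Q²/g = 146²/9.81 = 2173.
Trying y = 2.67 m: A³/T = 936.1 — low.
Trying y = 3.33 m: A³/T = 2181 — ≈ 2173.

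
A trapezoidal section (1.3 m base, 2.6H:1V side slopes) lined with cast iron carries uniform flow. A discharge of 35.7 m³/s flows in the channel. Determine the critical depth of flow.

y_c = 1.84 m

At critical depth, Q² T / (g A³) = 1, i.e. A³/T = Q²/g = 35.7²/9.81 = 129.9.
Try y = 2.07 m: A³/T = 219.4 — too large.
Try y = 1.55 m: A³/T = 60.24 — too small.
Try y = 1.84 m: A³/T = 129.1 — close enough.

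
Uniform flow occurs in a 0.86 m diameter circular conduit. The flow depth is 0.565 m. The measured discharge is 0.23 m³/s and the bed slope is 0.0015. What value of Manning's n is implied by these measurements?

n = 0.027

For a circular section of diameter D = 0.86 m at depth y = 0.565 m, the central angle is θ = 2 arccos(1 − 2y/D) = 3.78 rad. Then A = (D²/8)(θ − sin θ) = 0.4046 m² and P = Dθ/2 = 1.626 m.
Hydraulic radius R = A/P = 0.4046/1.626 = 0.2489 m.
Rearranging Manning's equation: n = (1/Q) A R^(2/3) S^(1/2) = (1/0.23) × 0.4046 × 0.2489^(2/3) × √0.0015 = 0.027.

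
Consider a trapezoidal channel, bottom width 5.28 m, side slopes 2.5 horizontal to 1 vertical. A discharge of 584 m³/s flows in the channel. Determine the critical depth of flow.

y_c = 5.49 m

At critical depth, Q² T / (g A³) = 1, i.e. A³/T = Q²/g = 584²/9.81 = 34770.
Trying y = 3.8 m: A³/T = 7297 — low.
Trying y = 6.4 m: A³/T = 67760 — high.
Trying y = 5.49 m: A³/T = 34700 — matches.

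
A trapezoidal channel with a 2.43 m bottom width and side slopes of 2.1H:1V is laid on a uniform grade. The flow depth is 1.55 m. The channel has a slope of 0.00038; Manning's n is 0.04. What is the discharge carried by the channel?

Q = 4.04 m³/s

With bottom width b = 2.43 m and side slope z = 2.1: A = (b + zy)y = (2.43 + 2.1×1.55)×1.55 = 8.812 m²; P = b + 2y√(1+z²) = 2.43 + 2×1.55×2.326 = 9.64 m.
Hydraulic radius R = A/P = 8.812/9.64 = 0.914 m.
Manning's equation: Q = (1/n) A R^(2/3) S^(1/2) = (1/0.04) × 8.812 × 0.914^(2/3) × 0.00038^(1/2) = 4.04 m³/s.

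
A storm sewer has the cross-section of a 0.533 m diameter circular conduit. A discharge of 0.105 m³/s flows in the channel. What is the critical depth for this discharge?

At critical depth, Q² T / (g A³) = 1, i.e. A³/T = Q²/g = 0.105²/9.81 = 0.001124.
At y = 0.179 m: A³/T = 0.0005653 — short.
At y = 0.266 m: A³/T = 0.002586 — over.
At y = 0.214 m: A³/T = 0.001125 — close enough.

y_c = 0.214 m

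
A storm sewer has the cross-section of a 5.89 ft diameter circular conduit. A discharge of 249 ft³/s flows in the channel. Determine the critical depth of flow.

At critical depth, Q² T / (g A³) = 1, i.e. A³/T = Q²/g = 249²/32.2 = 1925.
Try y = 5.11 ft: A³/T = 3964 — over.
Try y = 3.55 ft: A³/T = 876.9 — short.
Try y = 4.34 ft: A³/T = 1922 — matches.

y_c = 4.34 ft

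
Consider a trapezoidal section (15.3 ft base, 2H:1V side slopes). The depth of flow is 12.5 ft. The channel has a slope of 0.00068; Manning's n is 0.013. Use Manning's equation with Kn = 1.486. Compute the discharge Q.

With bottom width b = 15.3 ft and side slope z = 2: A = (b + zy)y = (15.3 + 2×12.5)×12.5 = 503.7 ft²; P = b + 2y√(1+z²) = 15.3 + 2×12.5×2.236 = 71.2 ft.
Hydraulic radius R = A/P = 503.7/71.2 = 7.075 ft.
Manning's equation: Q = (1.486/n) A R^(2/3) S^(1/2) = (1.486/0.013) × 503.7 × 7.075^(2/3) × 0.00068^(1/2) = 5530 ft³/s.

Q = 5530 ft³/s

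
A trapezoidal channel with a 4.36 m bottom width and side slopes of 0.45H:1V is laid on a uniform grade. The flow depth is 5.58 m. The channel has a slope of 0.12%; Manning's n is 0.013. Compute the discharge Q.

With bottom width b = 4.36 m and side slope z = 0.45: A = (b + zy)y = (4.36 + 0.45×5.58)×5.58 = 38.34 m²; P = b + 2y√(1+z²) = 4.36 + 2×5.58×1.097 = 16.6 m.
Hydraulic radius R = A/P = 38.34/16.6 = 2.31 m.
Manning's equation: Q = (1/n) A R^(2/3) S^(1/2) = (1/0.013) × 38.34 × 2.31^(2/3) × 0.0012^(1/2) = 179 m³/s.

Q = 179 m³/s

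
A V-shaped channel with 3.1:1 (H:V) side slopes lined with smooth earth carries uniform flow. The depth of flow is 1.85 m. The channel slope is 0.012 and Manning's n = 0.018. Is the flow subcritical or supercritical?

supercritical

For a triangular section with side slope z = 3.1: A = zy² = 3.1×1.85² = 10.61 m²; P = 2y√(1+z²) = 2×1.85×3.257 = 12.05 m.
Hydraulic radius R = A/P = 10.61/12.05 = 0.8803 m.
V = (1/n) R^(2/3) √S = (1/0.018) × 0.8803^(2/3) × √0.012 = 5.59 m/s. Hydraulic depth D_h = A/T = 10.61/11.47 = 0.925 m.
Froude number Fr = V/√(g·D_h) = 5.59/√(9.81×0.925) = 1.86, which is greater than 1, so the flow is supercritical.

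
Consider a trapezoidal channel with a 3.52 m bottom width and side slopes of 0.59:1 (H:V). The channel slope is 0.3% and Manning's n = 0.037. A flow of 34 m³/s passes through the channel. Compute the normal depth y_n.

y_n = 3.16 m

Manning's equation rearranged: A R^(2/3) = nQ / (1·√S) = 0.037 × 34 / (√0.003) = 22.97.
Try y = 3.96 m: A R^(2/3) = 34.62 — high.
Try y = 3.16 m: A R^(2/3) = 22.95 — matches.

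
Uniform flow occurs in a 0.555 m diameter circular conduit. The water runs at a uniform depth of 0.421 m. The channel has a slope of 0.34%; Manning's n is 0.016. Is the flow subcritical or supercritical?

For a circular section of diameter D = 0.555 m at depth y = 0.421 m, the central angle is θ = 2 arccos(1 − 2y/D) = 4.229 rad. Then A = (D²/8)(θ − sin θ) = 0.1969 m² and P = Dθ/2 = 1.173 m.
Hydraulic radius R = A/P = 0.1969/1.173 = 0.1678 m.
V = (1/n) R^(2/3) √S = (1/0.016) × 0.1678^(2/3) × √0.0034 = 1.109 m/s. Hydraulic depth D_h = A/T = 0.1969/0.475 = 0.4145 m.
Froude number Fr = V/√(g·D_h) = 1.109/√(9.81×0.4145) = 0.55, which is less than 1, so the flow is subcritical.

subcritical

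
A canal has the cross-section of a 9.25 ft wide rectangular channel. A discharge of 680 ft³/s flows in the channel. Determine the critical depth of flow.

For a rectangular channel, critical depth y_c = (q²/g)^(1/3) where q = Q/b = 680/9.25 = 73.51 ft²/s.
So y_c = (73.51²/32.2)^(1/3) = 5.52 ft.

y_c = 5.52 ft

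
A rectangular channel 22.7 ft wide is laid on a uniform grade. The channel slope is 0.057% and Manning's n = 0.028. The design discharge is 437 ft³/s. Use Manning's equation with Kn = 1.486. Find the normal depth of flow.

y_n = 6.07 ft

Manning's equation rearranged: A R^(2/3) = nQ / (1.486·√S) = 0.028 × 437 / (1.486 × √0.00057) = 344.9.
At y = 5.22 ft: A R^(2/3) = 277.1 — too small.
At y = 6.07 ft: A R^(2/3) = 344.6 — ≈ 344.9.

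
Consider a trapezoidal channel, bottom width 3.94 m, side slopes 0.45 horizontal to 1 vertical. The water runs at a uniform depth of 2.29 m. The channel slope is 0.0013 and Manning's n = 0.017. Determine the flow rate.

With bottom width b = 3.94 m and side slope z = 0.45: A = (b + zy)y = (3.94 + 0.45×2.29)×2.29 = 11.38 m²; P = b + 2y√(1+z²) = 3.94 + 2×2.29×1.097 = 8.962 m.
Hydraulic radius R = A/P = 11.38/8.962 = 1.27 m.
Manning's equation: Q = (1/n) A R^(2/3) S^(1/2) = (1/0.017) × 11.38 × 1.27^(2/3) × 0.0013^(1/2) = 28.3 m³/s.

Q = 28.3 m³/s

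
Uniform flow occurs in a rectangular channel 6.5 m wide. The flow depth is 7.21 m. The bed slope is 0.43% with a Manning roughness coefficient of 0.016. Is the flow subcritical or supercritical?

Flow area A = b·y = 6.5 × 7.21 = 46.87 m². Wetted perimeter P = b + 2y = 6.5 + 2×7.21 = 20.92 m.
Hydraulic radius R = A/P = 46.87/20.92 = 2.24 m.
V = (1/n) R^(2/3) √S = (1/0.016) × 2.24^(2/3) × √0.0043 = 7.017 m/s. Hydraulic depth D_h = A/T = 46.87/6.5 = 7.21 m.
Froude number Fr = V/√(g·D_h) = 7.017/√(9.81×7.21) = 0.834, which is less than 1, so the flow is subcritical.

subcritical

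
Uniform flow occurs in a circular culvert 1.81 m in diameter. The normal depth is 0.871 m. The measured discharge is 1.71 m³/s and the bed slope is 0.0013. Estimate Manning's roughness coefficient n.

For a circular section of diameter D = 1.81 m at depth y = 0.871 m, the central angle is θ = 2 arccos(1 − 2y/D) = 3.066 rad. Then A = (D²/8)(θ − sin θ) = 1.225 m² and P = Dθ/2 = 2.775 m.
Hydraulic radius R = A/P = 1.225/2.775 = 0.4414 m.
Rearranging Manning's equation: n = (1/Q) A R^(2/3) S^(1/2) = (1/1.71) × 1.225 × 0.4414^(2/3) × √0.0013 = 0.015.

n = 0.015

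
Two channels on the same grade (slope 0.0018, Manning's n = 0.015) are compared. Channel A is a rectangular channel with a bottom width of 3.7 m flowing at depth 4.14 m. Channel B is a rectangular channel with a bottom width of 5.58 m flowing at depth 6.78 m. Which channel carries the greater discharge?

Channel A: Flow area A = b·y = 3.7 × 4.14 = 15.32 m². Wetted perimeter P = b + 2y = 3.7 + 2×4.14 = 11.98 m. Hydraulic radius R = A/P = 15.32/11.98 = 1.279 m. Q_A = (1/0.015)·15.32·1.279^(2/3)·√0.0018 = 51.04 m³/s.
Channel B: Flow area A = b·y = 5.58 × 6.78 = 37.83 m². Wetted perimeter P = b + 2y = 5.58 + 2×6.78 = 19.14 m. Hydraulic radius R = A/P = 37.83/19.14 = 1.977 m. Q_B = (1/0.015)·37.83·1.977^(2/3)·√0.0018 = 168.5 m³/s.
Q_A = 51.04 m³/s vs Q_B = 168.5 m³/s, so channel B carries more.

channel B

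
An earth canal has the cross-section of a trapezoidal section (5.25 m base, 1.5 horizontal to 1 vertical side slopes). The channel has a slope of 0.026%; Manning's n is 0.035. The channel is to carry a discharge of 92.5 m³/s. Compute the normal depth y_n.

Manning's equation rearranged: A R^(2/3) = nQ / (1·√S) = 0.035 × 92.5 / (√0.00026) = 200.8.
Trying y = 5.35 m: A R^(2/3) = 144.2 — low.
Trying y = 7.64 m: A R^(2/3) = 315.9 — high.
Trying y = 6.23 m: A R^(2/3) = 200.8 — matches.

y_n = 6.23 m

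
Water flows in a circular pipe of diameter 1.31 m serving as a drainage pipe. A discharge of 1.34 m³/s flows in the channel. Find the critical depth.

At critical depth, Q² T / (g A³) = 1, i.e. A³/T = Q²/g = 1.34²/9.81 = 0.183.
Try y = 0.697 m: A³/T = 0.2962 — too large.
Try y = 0.466 m: A³/T = 0.0633 — too small.
Try y = 0.614 m: A³/T = 0.1825 — ≈ 0.183.

y_c = 0.614 m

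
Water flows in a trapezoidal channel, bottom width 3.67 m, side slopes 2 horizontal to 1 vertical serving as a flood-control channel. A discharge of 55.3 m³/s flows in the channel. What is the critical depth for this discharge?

At critical depth, Q² T / (g A³) = 1, i.e. A³/T = Q²/g = 55.3²/9.81 = 311.7.
At y = 1.41 m: A³/T = 82.31 — short.
At y = 2 m: A³/T = 309.3 — ≈ 311.7.

y_c = 2 m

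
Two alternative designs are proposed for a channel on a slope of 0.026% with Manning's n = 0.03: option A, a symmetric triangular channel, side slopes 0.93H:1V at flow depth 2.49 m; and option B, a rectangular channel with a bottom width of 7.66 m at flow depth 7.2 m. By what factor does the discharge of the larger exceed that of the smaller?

Channel A: For a triangular section with side slope z = 0.93: A = zy² = 0.93×2.49² = 5.766 m²; P = 2y√(1+z²) = 2×2.49×1.366 = 6.801 m. Hydraulic radius R = A/P = 5.766/6.801 = 0.8479 m. Q_A = (1/0.03)·5.766·0.8479^(2/3)·√0.00026 = 2.776 m³/s.
Channel B: Flow area A = b·y = 7.66 × 7.2 = 55.15 m². Wetted perimeter P = b + 2y = 7.66 + 2×7.2 = 22.06 m. Hydraulic radius R = A/P = 55.15/22.06 = 2.5 m. Q_B = (1/0.03)·55.15·2.5^(2/3)·√0.00026 = 54.6 m³/s.
The larger discharge is 54.6 m³/s and the smaller is 2.776 m³/s; the ratio is 19.7.

19.7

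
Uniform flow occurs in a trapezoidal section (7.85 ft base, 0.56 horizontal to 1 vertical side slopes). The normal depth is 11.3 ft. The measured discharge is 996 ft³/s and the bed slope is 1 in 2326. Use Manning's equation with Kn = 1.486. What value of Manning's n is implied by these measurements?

With bottom width b = 7.85 ft and side slope z = 0.56: A = (b + zy)y = (7.85 + 0.56×11.3)×11.3 = 160.2 ft²; P = b + 2y√(1+z²) = 7.85 + 2×11.3×1.146 = 33.75 ft.
Hydraulic radius R = A/P = 160.2/33.75 = 4.747 ft.
Rearranging Manning's equation: n = (1.486/Q) A R^(2/3) S^(1/2) = (1.486/996) × 160.2 × 4.747^(2/3) × √0.0004299 = 0.014.

n = 0.014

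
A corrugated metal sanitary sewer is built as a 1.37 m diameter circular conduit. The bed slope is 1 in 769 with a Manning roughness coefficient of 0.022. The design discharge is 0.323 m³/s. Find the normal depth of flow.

y_n = 0.489 m

Manning's equation rearranged: A R^(2/3) = nQ / (1·√S) = 0.022 × 0.323 / (√0.0013) = 0.1971.
Trying y = 0.581 m: A R^(2/3) = 0.2704 — over.
Trying y = 0.489 m: A R^(2/3) = 0.1969 — matches.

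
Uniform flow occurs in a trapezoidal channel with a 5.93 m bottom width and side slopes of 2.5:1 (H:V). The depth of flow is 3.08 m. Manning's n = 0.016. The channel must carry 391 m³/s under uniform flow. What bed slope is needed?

S = 0.00968

With bottom width b = 5.93 m and side slope z = 2.5: A = (b + zy)y = (5.93 + 2.5×3.08)×3.08 = 41.98 m²; P = b + 2y√(1+z²) = 5.93 + 2×3.08×2.693 = 22.52 m.
Hydraulic radius R = A/P = 41.98/22.52 = 1.864 m.
From Manning's equation, S = [nQ / (1 A R^(2/3))]² = [0.016 × 391 / (1 × 41.98 × 1.864^(2/3))]² = 0.00968.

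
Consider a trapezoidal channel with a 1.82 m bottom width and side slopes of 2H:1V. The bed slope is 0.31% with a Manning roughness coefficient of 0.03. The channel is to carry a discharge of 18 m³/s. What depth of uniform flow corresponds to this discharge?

y_n = 1.8 m

Manning's equation rearranged: A R^(2/3) = nQ / (1·√S) = 0.03 × 18 / (√0.0031) = 9.699.
Try y = 1.31 m: A R^(2/3) = 4.833 — short.
Try y = 2.07 m: A R^(2/3) = 13.26 — over.
Try y = 1.8 m: A R^(2/3) = 9.681 — matches.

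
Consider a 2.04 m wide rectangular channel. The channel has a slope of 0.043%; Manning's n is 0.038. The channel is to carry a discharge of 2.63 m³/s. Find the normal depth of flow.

Manning's equation rearranged: A R^(2/3) = nQ / (1·√S) = 0.038 × 2.63 / (√0.00043) = 4.82.
Trying y = 2.15 m: A R^(2/3) = 3.431 — low.
Trying y = 3.4 m: A R^(2/3) = 5.9 — high.
Trying y = 2.86 m: A R^(2/3) = 4.824 — close enough.

y_n = 2.86 m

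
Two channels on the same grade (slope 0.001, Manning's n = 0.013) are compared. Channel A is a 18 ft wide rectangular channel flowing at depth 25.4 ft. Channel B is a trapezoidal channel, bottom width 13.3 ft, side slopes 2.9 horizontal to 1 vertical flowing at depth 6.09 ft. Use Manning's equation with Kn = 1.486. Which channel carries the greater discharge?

channel A

Channel A: Flow area A = b·y = 18 × 25.4 = 457.2 ft². Wetted perimeter P = b + 2y = 18 + 2×25.4 = 68.8 ft. Hydraulic radius R = A/P = 457.2/68.8 = 6.645 ft. Q_A = (1.486/0.013)·457.2·6.645^(2/3)·√0.001 = 5842 ft³/s.
Channel B: With bottom width b = 13.3 ft and side slope z = 2.9: A = (b + zy)y = (13.3 + 2.9×6.09)×6.09 = 188.6 ft²; P = b + 2y√(1+z²) = 13.3 + 2×6.09×3.068 = 50.66 ft. Hydraulic radius R = A/P = 188.6/50.66 = 3.722 ft. Q_B = (1.486/0.013)·188.6·3.722^(2/3)·√0.001 = 1637 ft³/s.
Q_A = 5842 ft³/s vs Q_B = 1637 ft³/s, so channel A carries more.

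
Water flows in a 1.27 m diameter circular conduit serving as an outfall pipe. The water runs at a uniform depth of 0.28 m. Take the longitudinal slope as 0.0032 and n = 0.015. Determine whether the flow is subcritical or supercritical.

subcritical

For a circular section of diameter D = 1.27 m at depth y = 0.28 m, the central angle is θ = 2 arccos(1 − 2y/D) = 1.955 rad. Then A = (D²/8)(θ − sin θ) = 0.2073 m² and P = Dθ/2 = 1.241 m.
Hydraulic radius R = A/P = 0.2073/1.241 = 0.1669 m.
V = (1/n) R^(2/3) √S = (1/0.015) × 0.1669^(2/3) × √0.0032 = 1.143 m/s. Hydraulic depth D_h = A/T = 0.2073/1.053 = 0.1968 m.
Froude number Fr = V/√(g·D_h) = 1.143/√(9.81×0.1968) = 0.823, which is less than 1, so the flow is subcritical.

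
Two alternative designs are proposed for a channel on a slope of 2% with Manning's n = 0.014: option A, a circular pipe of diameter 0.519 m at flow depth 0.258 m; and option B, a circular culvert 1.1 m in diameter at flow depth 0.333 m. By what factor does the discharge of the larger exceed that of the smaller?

2.98

Channel A: For a circular section of diameter D = 0.519 m at depth y = 0.258 m, the central angle is θ = 2 arccos(1 − 2y/D) = 3.13 rad. Then A = (D²/8)(θ − sin θ) = 0.105 m² and P = Dθ/2 = 0.8122 m. Hydraulic radius R = A/P = 0.105/0.8122 = 0.1293 m. Q_A = (1/0.014)·0.105·0.1293^(2/3)·√0.02 = 0.2712 m³/s.
Channel B: For a circular section of diameter D = 1.1 m at depth y = 0.333 m, the central angle is θ = 2 arccos(1 − 2y/D) = 2.33 rad. Then A = (D²/8)(θ − sin θ) = 0.2428 m² and P = Dθ/2 = 1.282 m. Hydraulic radius R = A/P = 0.2428/1.282 = 0.1894 m. Q_B = (1/0.014)·0.2428·0.1894^(2/3)·√0.02 = 0.809 m³/s.
The larger discharge is 0.809 m³/s and the smaller is 0.2712 m³/s; the ratio is 2.98.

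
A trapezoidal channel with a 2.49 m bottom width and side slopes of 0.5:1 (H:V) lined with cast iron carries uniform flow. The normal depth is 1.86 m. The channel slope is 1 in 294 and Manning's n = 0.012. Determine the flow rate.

With bottom width b = 2.49 m and side slope z = 0.5: A = (b + zy)y = (2.49 + 0.5×1.86)×1.86 = 6.361 m²; P = b + 2y√(1+z²) = 2.49 + 2×1.86×1.118 = 6.649 m.
Hydraulic radius R = A/P = 6.361/6.649 = 0.9567 m.
Manning's equation: Q = (1/n) A R^(2/3) S^(1/2) = (1/0.012) × 6.361 × 0.9567^(2/3) × 0.003401^(1/2) = 30 m³/s.

Q = 30 m³/s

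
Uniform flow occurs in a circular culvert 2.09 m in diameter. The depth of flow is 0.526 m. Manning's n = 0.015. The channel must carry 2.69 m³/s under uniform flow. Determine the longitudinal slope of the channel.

For a circular section of diameter D = 2.09 m at depth y = 0.526 m, the central angle is θ = 2 arccos(1 − 2y/D) = 2.102 rad. Then A = (D²/8)(θ − sin θ) = 0.677 m² and P = Dθ/2 = 2.197 m.
Hydraulic radius R = A/P = 0.677/2.197 = 0.3082 m.
From Manning's equation, S = [nQ / (1 A R^(2/3))]² = [0.015 × 2.69 / (1 × 0.677 × 0.3082^(2/3))]² = 0.0171.

S = 0.0171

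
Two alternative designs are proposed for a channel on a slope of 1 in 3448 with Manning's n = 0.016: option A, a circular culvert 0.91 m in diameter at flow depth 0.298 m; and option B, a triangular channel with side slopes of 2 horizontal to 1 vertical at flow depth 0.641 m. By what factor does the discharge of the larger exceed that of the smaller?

6.36

Channel A: For a circular section of diameter D = 0.91 m at depth y = 0.298 m, the central angle is θ = 2 arccos(1 − 2y/D) = 2.437 rad. Then A = (D²/8)(θ − sin θ) = 0.1852 m² and P = Dθ/2 = 1.109 m. Hydraulic radius R = A/P = 0.1852/1.109 = 0.167 m. Q_A = (1/0.016)·0.1852·0.167^(2/3)·√0.00029 = 0.05979 m³/s.
Channel B: For a triangular section with side slope z = 2: A = zy² = 2×0.641² = 0.8218 m²; P = 2y√(1+z²) = 2×0.641×2.236 = 2.867 m. Hydraulic radius R = A/P = 0.8218/2.867 = 0.2867 m. Q_B = (1/0.016)·0.8218·0.2867^(2/3)·√0.00029 = 0.3803 m³/s.
The larger discharge is 0.3803 m³/s and the smaller is 0.05979 m³/s; the ratio is 6.36.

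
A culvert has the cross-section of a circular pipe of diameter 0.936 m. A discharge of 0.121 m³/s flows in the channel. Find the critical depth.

y_c = 0.196 m

At critical depth, Q² T / (g A³) = 1, i.e. A³/T = Q²/g = 0.121²/9.81 = 0.001492.
Trying y = 0.138 m: A³/T = 0.000379 — short.
Trying y = 0.211 m: A³/T = 0.002006 — over.
Trying y = 0.196 m: A³/T = 0.001503 — ≈ 0.001492.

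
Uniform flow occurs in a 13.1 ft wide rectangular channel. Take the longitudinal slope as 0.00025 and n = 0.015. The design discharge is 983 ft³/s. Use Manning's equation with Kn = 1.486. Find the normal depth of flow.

Manning's equation rearranged: A R^(2/3) = nQ / (1.486·√S) = 0.015 × 983 / (1.486 × √0.00025) = 627.6.
Try y = 13.3 ft: A R^(2/3) = 467 — short.
Try y = 18.5 ft: A R^(2/3) = 693.2 — over.
Try y = 17 ft: A R^(2/3) = 627.4 — ≈ 627.6.

y_n = 17 ft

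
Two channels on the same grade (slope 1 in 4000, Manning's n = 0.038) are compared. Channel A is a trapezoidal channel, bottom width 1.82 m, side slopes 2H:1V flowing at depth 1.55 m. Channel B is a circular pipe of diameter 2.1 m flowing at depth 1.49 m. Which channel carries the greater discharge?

Channel A: With bottom width b = 1.82 m and side slope z = 2: A = (b + zy)y = (1.82 + 2×1.55)×1.55 = 7.626 m²; P = b + 2y√(1+z²) = 1.82 + 2×1.55×2.236 = 8.752 m. Hydraulic radius R = A/P = 7.626/8.752 = 0.8714 m. Q_A = (1/0.038)·7.626·0.8714^(2/3)·√0.00025 = 2.895 m³/s.
Channel B: For a circular section of diameter D = 2.1 m at depth y = 1.49 m, the central angle is θ = 2 arccos(1 − 2y/D) = 4.006 rad. Then A = (D²/8)(θ − sin θ) = 2.628 m² and P = Dθ/2 = 4.207 m. Hydraulic radius R = A/P = 2.628/4.207 = 0.6247 m. Q_B = (1/0.038)·2.628·0.6247^(2/3)·√0.00025 = 0.7991 m³/s.
Q_A = 2.895 m³/s vs Q_B = 0.7991 m³/s, so channel A carries more.

channel A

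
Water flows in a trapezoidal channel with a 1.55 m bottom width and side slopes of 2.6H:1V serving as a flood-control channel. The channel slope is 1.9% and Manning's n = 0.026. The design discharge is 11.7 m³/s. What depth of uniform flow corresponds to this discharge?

y_n = 0.882 m

Manning's equation rearranged: A R^(2/3) = nQ / (1·√S) = 0.026 × 11.7 / (√0.019) = 2.207.
At y = 1.11 m: A R^(2/3) = 3.644 — too large.
At y = 0.637 m: A R^(2/3) = 1.11 — too small.
At y = 0.882 m: A R^(2/3) = 2.204 — ≈ 2.207.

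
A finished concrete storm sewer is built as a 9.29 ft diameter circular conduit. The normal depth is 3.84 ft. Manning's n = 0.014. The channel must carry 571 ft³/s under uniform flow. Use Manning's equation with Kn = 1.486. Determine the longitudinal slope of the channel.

For a circular section of diameter D = 9.29 ft at depth y = 3.84 ft, the central angle is θ = 2 arccos(1 − 2y/D) = 2.793 rad. Then A = (D²/8)(θ − sin θ) = 26.45 ft² and P = Dθ/2 = 12.97 ft.
Hydraulic radius R = A/P = 26.45/12.97 = 2.039 ft.
From Manning's equation, S = [nQ / (1.486 A R^(2/3))]² = [0.014 × 571 / (1.486 × 26.45 × 2.039^(2/3))]² = 0.016.

S = 0.016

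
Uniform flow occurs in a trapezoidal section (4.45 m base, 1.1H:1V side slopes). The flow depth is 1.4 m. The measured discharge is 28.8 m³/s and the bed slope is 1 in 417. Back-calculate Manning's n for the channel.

n = 0.014

With bottom width b = 4.45 m and side slope z = 1.1: A = (b + zy)y = (4.45 + 1.1×1.4)×1.4 = 8.386 m²; P = b + 2y√(1+z²) = 4.45 + 2×1.4×1.487 = 8.612 m.
Hydraulic radius R = A/P = 8.386/8.612 = 0.9737 m.
Rearranging Manning's equation: n = (1/Q) A R^(2/3) S^(1/2) = (1/28.8) × 8.386 × 0.9737^(2/3) × √0.002398 = 0.014.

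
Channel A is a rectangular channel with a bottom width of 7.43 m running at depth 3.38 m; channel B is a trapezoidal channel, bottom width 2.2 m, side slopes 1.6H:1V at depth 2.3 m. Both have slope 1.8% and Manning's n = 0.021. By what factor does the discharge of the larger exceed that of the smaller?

2.35

Channel A: Flow area A = b·y = 7.43 × 3.38 = 25.11 m². Wetted perimeter P = b + 2y = 7.43 + 2×3.38 = 14.19 m. Hydraulic radius R = A/P = 25.11/14.19 = 1.77 m. Q_A = (1/0.021)·25.11·1.77^(2/3)·√0.018 = 234.7 m³/s.
Channel B: With bottom width b = 2.2 m and side slope z = 1.6: A = (b + zy)y = (2.2 + 1.6×2.3)×2.3 = 13.52 m²; P = b + 2y√(1+z²) = 2.2 + 2×2.3×1.887 = 10.88 m. Hydraulic radius R = A/P = 13.52/10.88 = 1.243 m. Q_B = (1/0.021)·13.52·1.243^(2/3)·√0.018 = 99.89 m³/s.
The larger discharge is 234.7 m³/s and the smaller is 99.89 m³/s; the ratio is 2.35.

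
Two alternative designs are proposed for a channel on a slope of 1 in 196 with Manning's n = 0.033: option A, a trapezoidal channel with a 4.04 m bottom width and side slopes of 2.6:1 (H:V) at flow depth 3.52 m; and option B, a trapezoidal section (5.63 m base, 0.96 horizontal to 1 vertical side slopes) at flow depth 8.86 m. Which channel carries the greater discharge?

Channel A: With bottom width b = 4.04 m and side slope z = 2.6: A = (b + zy)y = (4.04 + 2.6×3.52)×3.52 = 46.44 m²; P = b + 2y√(1+z²) = 4.04 + 2×3.52×2.786 = 23.65 m. Hydraulic radius R = A/P = 46.44/23.65 = 1.963 m. Q_A = (1/0.033)·46.44·1.963^(2/3)·√0.005102 = 157.6 m³/s.
Channel B: With bottom width b = 5.63 m and side slope z = 0.96: A = (b + zy)y = (5.63 + 0.96×8.86)×8.86 = 125.2 m²; P = b + 2y√(1+z²) = 5.63 + 2×8.86×1.386 = 30.19 m. Hydraulic radius R = A/P = 125.2/30.19 = 4.148 m. Q_B = (1/0.033)·125.2·4.148^(2/3)·√0.005102 = 699.8 m³/s.
Q_A = 157.6 m³/s vs Q_B = 699.8 m³/s, so channel B carries more.

channel B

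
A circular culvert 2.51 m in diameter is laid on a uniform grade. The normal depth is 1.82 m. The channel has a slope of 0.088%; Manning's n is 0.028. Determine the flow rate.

For a circular section of diameter D = 2.51 m at depth y = 1.82 m, the central angle is θ = 2 arccos(1 − 2y/D) = 4.076 rad. Then A = (D²/8)(θ − sin θ) = 3.843 m² and P = Dθ/2 = 5.115 m.
Hydraulic radius R = A/P = 3.843/5.115 = 0.7513 m.
Manning's equation: Q = (1/n) A R^(2/3) S^(1/2) = (1/0.028) × 3.843 × 0.7513^(2/3) × 0.00088^(1/2) = 3.36 m³/s.

Q = 3.36 m³/s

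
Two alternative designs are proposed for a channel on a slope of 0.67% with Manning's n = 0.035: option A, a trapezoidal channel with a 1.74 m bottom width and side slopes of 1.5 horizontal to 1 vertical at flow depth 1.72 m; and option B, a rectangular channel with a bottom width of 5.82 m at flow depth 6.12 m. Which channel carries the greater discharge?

Channel A: With bottom width b = 1.74 m and side slope z = 1.5: A = (b + zy)y = (1.74 + 1.5×1.72)×1.72 = 7.43 m²; P = b + 2y√(1+z²) = 1.74 + 2×1.72×1.803 = 7.942 m. Hydraulic radius R = A/P = 7.43/7.942 = 0.9356 m. Q_A = (1/0.035)·7.43·0.9356^(2/3)·√0.0067 = 16.62 m³/s.
Channel B: Flow area A = b·y = 5.82 × 6.12 = 35.62 m². Wetted perimeter P = b + 2y = 5.82 + 2×6.12 = 18.06 m. Hydraulic radius R = A/P = 35.62/18.06 = 1.972 m. Q_B = (1/0.035)·35.62·1.972^(2/3)·√0.0067 = 131 m³/s.
Q_A = 16.62 m³/s vs Q_B = 131 m³/s, so channel B carries more.

channel B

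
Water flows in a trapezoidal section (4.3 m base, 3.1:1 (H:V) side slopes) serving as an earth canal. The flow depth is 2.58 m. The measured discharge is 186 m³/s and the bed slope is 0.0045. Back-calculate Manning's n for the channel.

With bottom width b = 4.3 m and side slope z = 3.1: A = (b + zy)y = (4.3 + 3.1×2.58)×2.58 = 31.73 m²; P = b + 2y√(1+z²) = 4.3 + 2×2.58×3.257 = 21.11 m.
Hydraulic radius R = A/P = 31.73/21.11 = 1.503 m.
Rearranging Manning's equation: n = (1/Q) A R^(2/3) S^(1/2) = (1/186) × 31.73 × 1.503^(2/3) × √0.0045 = 0.015.

n = 0.015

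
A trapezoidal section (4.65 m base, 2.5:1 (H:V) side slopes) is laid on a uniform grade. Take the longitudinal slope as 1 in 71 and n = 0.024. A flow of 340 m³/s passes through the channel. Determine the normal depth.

Manning's equation rearranged: A R^(2/3) = nQ / (1·√S) = 0.024 × 340 / (√0.01408) = 68.76.
Trying y = 2.43 m: A R^(2/3) = 33.68 — too small.
Trying y = 3.73 m: A R^(2/3) = 85.68 — too large.
Trying y = 3.38 m: A R^(2/3) = 68.82 — matches.

y_n = 3.38 m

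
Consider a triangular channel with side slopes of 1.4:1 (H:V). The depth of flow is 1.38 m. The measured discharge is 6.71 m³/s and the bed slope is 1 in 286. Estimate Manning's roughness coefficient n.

n = 0.016

For a triangular section with side slope z = 1.4: A = zy² = 1.4×1.38² = 2.666 m²; P = 2y√(1+z²) = 2×1.38×1.72 = 4.748 m.
Hydraulic radius R = A/P = 2.666/4.748 = 0.5615 m.
Rearranging Manning's equation: n = (1/Q) A R^(2/3) S^(1/2) = (1/6.71) × 2.666 × 0.5615^(2/3) × √0.003497 = 0.016.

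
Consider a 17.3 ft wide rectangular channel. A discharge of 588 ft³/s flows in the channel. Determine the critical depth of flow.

For a rectangular channel, critical depth y_c = (q²/g)^(1/3) where q = Q/b = 588/17.3 = 33.99 ft²/s.
So y_c = (33.99²/32.2)^(1/3) = 3.3 ft.

y_c = 3.3 ft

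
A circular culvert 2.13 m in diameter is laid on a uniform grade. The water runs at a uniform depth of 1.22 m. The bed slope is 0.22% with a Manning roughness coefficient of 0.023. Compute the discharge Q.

Q = 2.98 m³/s

For a circular section of diameter D = 2.13 m at depth y = 1.22 m, the central angle is θ = 2 arccos(1 − 2y/D) = 3.434 rad. Then A = (D²/8)(θ − sin θ) = 2.111 m² and P = Dθ/2 = 3.657 m.
Hydraulic radius R = A/P = 2.111/3.657 = 0.5772 m.
Manning's equation: Q = (1/n) A R^(2/3) S^(1/2) = (1/0.023) × 2.111 × 0.5772^(2/3) × 0.0022^(1/2) = 2.98 m³/s.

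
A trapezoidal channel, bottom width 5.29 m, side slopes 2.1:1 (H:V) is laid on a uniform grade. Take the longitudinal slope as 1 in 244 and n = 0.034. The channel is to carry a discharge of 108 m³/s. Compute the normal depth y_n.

y_n = 3.16 m

Manning's equation rearranged: A R^(2/3) = nQ / (1·√S) = 0.034 × 108 / (√0.004098) = 57.36.
Try y = 2.72 m: A R^(2/3) = 42.09 — low.
Try y = 3.94 m: A R^(2/3) = 92.11 — high.
Try y = 3.16 m: A R^(2/3) = 57.51 — ≈ 57.36.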